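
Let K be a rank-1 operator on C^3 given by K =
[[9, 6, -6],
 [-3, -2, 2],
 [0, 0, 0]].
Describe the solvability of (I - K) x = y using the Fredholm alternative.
(I - K) is invertible (det(I - K) = -6 ≠ 0), so for every y in C^3 the equation (I - K) x = y has a unique solution.

K has rank 1, so it is an outer product K = u v^T: every row of K is a multiple of one row vector. Reading off the entries, u = (-3, 1, 0) and v = (-3, -2, 2) (row i of K equals u_i·v^T). A rank-one matrix u v^T satisfies K u = u (v·u) and kills the (2)-dimensional subspace v^⊥, so its characteristic polynomial is lambda^2 (lambda - v·u) with v·u = tr K = 7. Hence the eigenvalues of I - K are 1 (multiplicity 2) and 1 - (7) = -6, so det(I - K) = -6. (Direct check: I - K =
[[-8, -6, 6],
 [3, 3, -2],
 [0, 0, 1]]
has determinant -6.) The finite-dimensional Fredholm alternative says: either (I - K) is invertible, or ker(I - K) ≠ {0} and then range(I - K) = ker((I - K)^*)^⊥, with dim ker(I - K) = dim ker((I - K)^*). Since det(I - K) ≠ 0, 1 is not an eigenvalue of K and ker(I - K) = {0}, so we are in the first case: for every y there is a unique x = (I - K)^(-1) y. Explicitly, by the Sherman–Morrison formula, (I - u v^T)^(-1) = I + u v^T/(1 - v·u), i.e. (I - K)^(-1) = I + K/(-6).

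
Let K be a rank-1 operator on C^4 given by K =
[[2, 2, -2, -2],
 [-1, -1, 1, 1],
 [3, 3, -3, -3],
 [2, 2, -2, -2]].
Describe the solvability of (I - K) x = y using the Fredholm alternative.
(I - K) is invertible (det(I - K) = 5 ≠ 0), so for every y in C^4 the equation (I - K) x = y has a unique solution.

K has rank 1, so it is an outer product K = u v^T: every row of K is a multiple of one row vector. Reading off the entries, u = (-2, 1, -3, -2) and v = (-1, -1, 1, 1) (row i of K equals u_i·v^T). A rank-one matrix u v^T satisfies K u = u (v·u) and kills the (3)-dimensional subspace v^⊥, so its characteristic polynomial is lambda^3 (lambda - v·u) with v·u = tr K = -4. Hence the eigenvalues of I - K are 1 (multiplicity 3) and 1 - (-4) = 5, so det(I - K) = 5. (Direct check: I - K =
[[-1, -2, 2, 2],
 [1, 2, -1, -1],
 [-3, -3, 4, 3],
 [-2, -2, 2, 3]]
has determinant 5.) The finite-dimensional Fredholm alternative says: either (I - K) is invertible, or ker(I - K) ≠ {0} and then range(I - K) = ker((I - K)^*)^⊥, with dim ker(I - K) = dim ker((I - K)^*). Since det(I - K) ≠ 0, 1 is not an eigenvalue of K and ker(I - K) = {0}, so we are in the first case: for every y there is a unique x = (I - K)^(-1) y. Explicitly, by the Sherman–Morrison formula, (I - u v^T)^(-1) = I + u v^T/(1 - v·u), i.e. (I - K)^(-1) = I + K/(5).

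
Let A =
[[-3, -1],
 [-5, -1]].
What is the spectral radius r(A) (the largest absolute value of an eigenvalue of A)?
r(A) = (4 + sqrt(24))/2 ≈ 4.4495

The eigenvalues of A are the roots of its characteristic polynomial. With M = A (coefficients from the trace and determinant):
  p(λ) = det(λ I - M) = λ^2 + 4λ - 2.
For λ^2 + 4λ - 2 the discriminant is 24. It is nonnegative but not a perfect square, so the roots are real and irrational: λ = (-4 ± sqrt(24))/2 ≈ 0.4495, -4.4495.
Thus the eigenvalues (to 4 decimals) are 0.4495 (modulus 0.4495); -4.4495 (modulus 4.4495). The spectral radius is the largest modulus: r(A) = (4 + sqrt(24))/2 ≈ 4.4495. (Cross-check: r(A) ≤ ||A||_2 ≈ 5.9907; equality holds whenever A is normal, though it can also hold for some non-normal A.)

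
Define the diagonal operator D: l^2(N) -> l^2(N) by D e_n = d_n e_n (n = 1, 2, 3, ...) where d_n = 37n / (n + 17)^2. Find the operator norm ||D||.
||D|| = 37/68 (attained at n = 17)

For D diagonal, ||D|| = sup_n |d_n|. Treat f(x) = 37x / (x + 17)^2 for real x > 0. By the quotient rule, f'(x) = 37(17 - x)/(x + 17)^3, which is positive for x < 17 and negative for x > 17. So f has a unique maximum at x = 17, and since 17 is a positive integer, the supremum over n ≥ 1 is attained at n = 17: d_17 = 37·17/(17 + 17)^2 = 37·17/1156 = 37/68. Hence ||D|| = 37/68.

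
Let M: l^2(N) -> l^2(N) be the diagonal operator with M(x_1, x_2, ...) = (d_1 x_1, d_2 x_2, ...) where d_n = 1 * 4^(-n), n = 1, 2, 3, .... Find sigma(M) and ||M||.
sigma(M) = {1 * 4^(-n) : n ≥ 1} ∪ {0}; ||M|| = 1/4

A bounded diagonal operator on l^2 with diagonal entries d_n has spectrum equal to the closure of {d_n : n ≥ 1}: every d_n is an eigenvalue (with eigenvector e_n), so {d_n} ⊂ sigma(M); the spectrum is closed, so its closure is too; and for lambda not in the closure, (M - lambda I) has bounded inverse (the diagonal entries 1/(d_n - lambda) are bounded). For our sequence d_n = 1 * 4^(-n), n = 1, 2, 3, ...:
  - {d_n} = {1 * 4^(-n) : n ≥ 1}; the only limit point is 0
  - closure = {1 * 4^(-n) : n ≥ 1} ∪ {0}
For the norm: a diagonal operator has ||M|| = sup_n |d_n|. Here d_n = 1 * 4^(-n) is positive and decreasing, so sup_n |d_n| = d_1 = 1/4. So ||M|| = 1/4.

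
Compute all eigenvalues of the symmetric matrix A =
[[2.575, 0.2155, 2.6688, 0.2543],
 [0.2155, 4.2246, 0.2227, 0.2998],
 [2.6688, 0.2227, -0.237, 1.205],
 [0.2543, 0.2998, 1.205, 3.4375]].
sigma(A) ≈ {-2, 3, 4, 5}

A is real symmetric, so its spectrum consists of real eigenvalues. Expanding the characteristic polynomial of the displayed matrix gives
  det(λ I - A) = p(λ) = λ^4 + (-10)λ^3 + (23)λ^2 + (34)λ + (-120).
Solving p(λ) = 0 yields eigenvalues ≈ -2, 3, 4, 5. (A is shown rounded to 4 decimals, so these recover the underlying integer eigenvalues to within that precision.)
Verification: the trace of A = 10 equals the sum of eigenvalues 10, and det(A) ≈ -120.0008 matches the eigenvalue product -120.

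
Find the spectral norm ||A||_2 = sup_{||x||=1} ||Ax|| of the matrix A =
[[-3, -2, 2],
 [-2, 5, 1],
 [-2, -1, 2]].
||A||_2 ≈ 5.5099 (= sqrt(largest eigenvalue of A^T A))

||A||_2 = sigma_max(A) = sqrt(lambda_max(A^T A)). Form the symmetric matrix M = A^T A =
[[17, -2, -12],
 [-2, 30, -1],
 [-12, -1, 9]].
Its characteristic polynomial (trace, sum of principal 2x2 minors, determinant of M give the coefficients) is
  p(λ) = det(λ I - M) = λ^3 - 56λ^2 + 784λ - 169.
No integer candidate from the rational root theorem (±divisors of 169) is a root, so the roots are irrational. The cubic discriminant is Δ = 14068405 > 0, so there are three distinct real roots. p(0) = -169 and p(1) = 560 have opposite signs, so a root lies in (0, 1); Newton's method refines it to λ ≈ 0.219. p(25) = 56 and p(26) = -65 have opposite signs, so a root lies in (25, 26); Newton's method refines it to λ ≈ 25.4217. p(30) = -49 and p(31) = 110 have opposite signs, so a root lies in (30, 31); Newton's method refines it to λ ≈ 30.3594. Check (Vieta): the three roots sum to 56, matching tr M = 56.
So the eigenvalues of A^T A are ≈ 0.219, 25.4217, 30.3594 (all ≥ 0, as they must be for A^T A). The largest is λ_max ≈ 30.3594, hence ||A||_2 = sqrt(λ_max) ≈ 5.5099.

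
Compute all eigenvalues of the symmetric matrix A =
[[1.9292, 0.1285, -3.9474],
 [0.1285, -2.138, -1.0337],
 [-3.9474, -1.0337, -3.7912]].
sigma(A) ≈ {-6, -2, 4}

A is real symmetric, so its spectrum consists of real eigenvalues. Expanding the characteristic polynomial of the displayed matrix gives
  det(λ I - A) = p(λ) = λ^3 + (4)λ^2 + (-20)λ + (-48.0014).
Solving p(λ) = 0 yields eigenvalues ≈ -6, -2, 4. (A is shown rounded to 4 decimals, so these recover the underlying integer eigenvalues to within that precision.)
Verification: the trace of A = -4 equals the sum of eigenvalues -4, and det(A) ≈ 48.0014 matches the eigenvalue product 48.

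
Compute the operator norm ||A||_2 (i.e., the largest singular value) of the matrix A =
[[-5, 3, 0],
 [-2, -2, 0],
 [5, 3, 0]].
||A||_2 = sqrt((76 + sqrt(1088))/2) ≈ 7.3819 (= sqrt(largest eigenvalue of A^T A))

||A||_2 = sigma_max(A) = sqrt(lambda_max(A^T A)). Form the symmetric matrix M = A^T A =
[[54, 4, 0],
 [4, 22, 0],
 [0, 0, 0]].
Its characteristic polynomial (trace, sum of principal 2x2 minors, determinant of M give the coefficients) is
  p(λ) = det(λ I - M) = λ^3 - 76λ^2 + 1172λ.
The constant term is 0, so λ = 0 is a root. Dividing out λ leaves p(λ) = λ(λ^2 - 76λ + 1172). For λ^2 - 76λ + 1172 the discriminant is 1088. It is nonnegative but not a perfect square, so the roots are real and irrational: λ = (76 ± sqrt(1088))/2 ≈ 54.4924, 21.5076.
So the eigenvalues of A^T A are ≈ 0, 21.5076, 54.4924 (all ≥ 0, as they must be for A^T A). The largest is λ_max = (76 + sqrt(1088))/2 ≈ 54.4924, hence ||A||_2 = sqrt(λ_max) = sqrt((76 + sqrt(1088))/2) ≈ 7.3819.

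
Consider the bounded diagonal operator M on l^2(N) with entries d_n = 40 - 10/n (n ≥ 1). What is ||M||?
||M|| = 40

For a diagonal operator on l^2 with entries d_n, ||M|| = sup_n |d_n|. Here d_1 = 30, d_2 = 35, ..., and d_n = 40 - 10/n increases monotonically toward 40. All terms lie in [30, 40), so |d_n| = d_n and the supremum is the limit 40, which is not attained by any individual d_n. Hence ||M|| = 40.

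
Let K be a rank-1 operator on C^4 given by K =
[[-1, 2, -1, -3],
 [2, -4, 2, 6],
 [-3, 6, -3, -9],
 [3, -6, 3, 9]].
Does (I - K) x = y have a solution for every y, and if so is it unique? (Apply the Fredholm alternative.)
(I - K) is singular (det(I - K) = 0, i.e. 1 ∈ sigma(K)). (I - K) x = y is solvable iff y ⊥ ker((I - K)^*) = span{(-1, 2, -1, -3)}, i.e. iff -y_1 + 2y_2 - y_3 - 3y_4 = 0. When solvable, the solutions are x = y + c·(1, -2, 3, -3), c arbitrary (ker(I - K) = span{(1, -2, 3, -3)}, dimension 1).

K has rank 1, so it is an outer product K = u v^T: every row of K is a multiple of one row vector. Reading off the entries, u = (1, -2, 3, -3) and v = (-1, 2, -1, -3) (row i of K equals u_i·v^T). A rank-one matrix u v^T satisfies K u = u (v·u) and kills the (3)-dimensional subspace v^⊥, so its characteristic polynomial is lambda^3 (lambda - v·u) with v·u = tr K = 1. Hence the eigenvalues of I - K are 1 (multiplicity 3) and 1 - (1) = 0, so det(I - K) = 0. (Direct check: I - K =
[[2, -2, 1, 3],
 [-2, 5, -2, -6],
 [3, -6, 4, 9],
 [-3, 6, -3, -8]]
has determinant 0.) So 1 is an eigenvalue of K and (I - K) is not invertible. The finite-dimensional Fredholm alternative says: either (I - K) is invertible, or ker(I - K) ≠ {0} and then range(I - K) = ker((I - K)^*)^⊥, with dim ker(I - K) = dim ker((I - K)^*). We are in the second case, so we need both kernels. Kernel of I - K: (I - K) u = u - u (v·u) = u - u = 0, so ker(I - K) = span{u} = span{(1, -2, 3, -3)} (it is exactly 1-dimensional because rank(I - K) = 3). Kernel of the adjoint: K is real, so (I - K)^* = I - K^T = I - v u^T, and (I - v u^T) v = v - v (u·v) = 0; hence ker((I - K)^*) = span{v} = span{(-1, 2, -1, -3)}. Therefore (I - K) x = y is solvable iff <y, v> = 0, i.e. iff -y_1 + 2y_2 - y_3 - 3y_4 = 0. When this holds, K y = u (v·y) = 0, so (I - K) y = y and x = y is a particular solution; the full solution set is the line x = y + c·u = y + c·(1, -2, 3, -3), c ∈ C.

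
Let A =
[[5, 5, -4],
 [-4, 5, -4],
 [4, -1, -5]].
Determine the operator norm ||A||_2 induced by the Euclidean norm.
||A||_2 ≈ 9.8996 (= sqrt(largest eigenvalue of A^T A))

||A||_2 = sigma_max(A) = sqrt(lambda_max(A^T A)). Form the symmetric matrix M = A^T A =
[[57, 1, -24],
 [1, 51, -35],
 [-24, -35, 57]].
Its characteristic polynomial (trace, sum of principal 2x2 minors, determinant of M give the coefficients) is
  p(λ) = det(λ I - M) = λ^3 - 165λ^2 + 7261λ - 68121.
No integer candidate from the rational root theorem (±divisors of 68121) is a root, so the roots are irrational. The cubic discriminant is Δ = 23814511664 > 0, so there are three distinct real roots. p(12) = -3021 and p(13) = 584 have opposite signs, so a root lies in (12, 13); Newton's method refines it to λ ≈ 12.8331. p(54) = 297 and p(55) = -1516 have opposite signs, so a root lies in (54, 55); Newton's method refines it to λ ≈ 54.164. p(98) = -11 and p(99) = 3852 have opposite signs, so a root lies in (98, 99); Newton's method refines it to λ ≈ 98.0029. Check (Vieta): the three roots sum to 165, matching tr M = 165.
So the eigenvalues of A^T A are ≈ 12.8331, 54.164, 98.0029 (all ≥ 0, as they must be for A^T A). The largest is λ_max ≈ 98.0029, hence ||A||_2 = sqrt(λ_max) ≈ 9.8996.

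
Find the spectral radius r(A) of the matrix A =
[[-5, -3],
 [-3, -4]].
r(A) = (9 + sqrt(37))/2 ≈ 7.5414

The eigenvalues of A are the roots of its characteristic polynomial. With M = A (coefficients from the trace and determinant):
  p(λ) = det(λ I - M) = λ^2 + 9λ + 11.
For λ^2 + 9λ + 11 the discriminant is 37. It is nonnegative but not a perfect square, so the roots are real and irrational: λ = (-9 ± sqrt(37))/2 ≈ -1.4586, -7.5414.
Thus the eigenvalues (to 4 decimals) are -1.4586 (modulus 1.4586); -7.5414 (modulus 7.5414). The spectral radius is the largest modulus: r(A) = (9 + sqrt(37))/2 ≈ 7.5414. (Cross-check: r(A) ≤ ||A||_2 ≈ 7.5414; equality holds whenever A is normal, though it can also hold for some non-normal A.)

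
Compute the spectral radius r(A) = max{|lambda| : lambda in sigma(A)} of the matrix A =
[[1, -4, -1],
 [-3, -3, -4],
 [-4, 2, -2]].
r(A) ≈ 5.5281

The eigenvalues of A are the roots of its characteristic polynomial. With M = A (coefficients from the trace, the sum of principal 2x2 minors, and det A):
  p(λ) = det(λ I - M) = λ^3 + 4λ^2 - 7λ + 8.
No integer candidate from the rational root theorem (±divisors of 8) is a root, so the roots are irrational. The cubic discriminant is Δ = -5652 < 0, so there is one real root and a complex-conjugate pair. p(-6) = -22 and p(-5) = 18 have opposite signs, so a root lies in (-6, -5); Newton's method refines it to λ ≈ -5.5281. Dividing out (λ - (-5.5281)) leaves approximately λ^2 - 1.5281λ + 1.4472. For λ^2 - 1.5281λ + 1.4472 the discriminant is -3.4537. It is negative, so the remaining roots are the complex-conjugate pair λ ≈ 0.764 ± 0.9292i. Their product equals the constant term, so |λ|^2 ≈ 1.4472 and |λ| ≈ 1.203.
Thus the eigenvalues (to 4 decimals) are -5.5281 (modulus 5.5281); 0.764 ± 0.9292i (modulus 1.203). The spectral radius is the largest modulus: r(A) ≈ 5.5281. (Cross-check: r(A) ≤ ||A||_2 ≈ 6.7157; equality holds whenever A is normal, though it can also hold for some non-normal A.)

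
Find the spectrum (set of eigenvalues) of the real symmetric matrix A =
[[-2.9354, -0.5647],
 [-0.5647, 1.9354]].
sigma(A) ≈ {-3, 2}

A is real symmetric, so its spectrum consists of real eigenvalues. Expanding the characteristic polynomial of the displayed matrix gives
  det(λ I - A) = p(λ) = λ^2 + (1)λ + (-6).
Solving p(λ) = 0 yields eigenvalues ≈ -3, 2. (A is shown rounded to 4 decimals, so these recover the underlying integer eigenvalues to within that precision.)
Verification: the trace of A = -1 equals the sum of eigenvalues -1, and det(A) ≈ -6.0001 matches the eigenvalue product -6.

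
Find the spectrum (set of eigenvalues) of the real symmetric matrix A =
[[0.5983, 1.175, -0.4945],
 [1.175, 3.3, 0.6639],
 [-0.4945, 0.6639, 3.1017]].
sigma(A) ≈ {0, 3, 4}

A is real symmetric, so its spectrum consists of real eigenvalues. Expanding the characteristic polynomial of the displayed matrix gives
  det(λ I - A) = p(λ) = λ^3 + (-7)λ^2 + (12)λ + (0).
Solving p(λ) = 0 yields eigenvalues ≈ 0, 3, 4. (A is shown rounded to 4 decimals, so these recover the underlying integer eigenvalues to within that precision.)
Verification: the trace of A = 7 equals the sum of eigenvalues 7, and det(A) ≈ -0.0005 matches the eigenvalue product 0.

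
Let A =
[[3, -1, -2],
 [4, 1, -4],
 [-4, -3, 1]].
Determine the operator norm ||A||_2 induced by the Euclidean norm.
||A||_2 ≈ 7.9017 (= sqrt(largest eigenvalue of A^T A))

||A||_2 = sigma_max(A) = sqrt(lambda_max(A^T A)). Form the symmetric matrix M = A^T A =
[[41, 13, -26],
 [13, 11, -5],
 [-26, -5, 21]].
Its characteristic polynomial (trace, sum of principal 2x2 minors, determinant of M give the coefficients) is
  p(λ) = det(λ I - M) = λ^3 - 73λ^2 + 673λ - 841.
No integer candidate from the rational root theorem (±divisors of 841) is a root, so the roots are irrational. The cubic discriminant is Δ = 610338800 > 0, so there are three distinct real roots. p(1) = -240 and p(2) = 221 have opposite signs, so a root lies in (1, 2); Newton's method refines it to λ ≈ 1.4835. p(9) = 32 and p(10) = -411 have opposite signs, so a root lies in (9, 10); Newton's method refines it to λ ≈ 9.0797. p(62) = -1399 and p(63) = 1868 have opposite signs, so a root lies in (62, 63); Newton's method refines it to λ ≈ 62.4368. Check (Vieta): the three roots sum to 73, matching tr M = 73.
So the eigenvalues of A^T A are ≈ 1.4835, 9.0797, 62.4368 (all ≥ 0, as they must be for A^T A). The largest is λ_max ≈ 62.4368, hence ||A||_2 = sqrt(λ_max) ≈ 7.9017.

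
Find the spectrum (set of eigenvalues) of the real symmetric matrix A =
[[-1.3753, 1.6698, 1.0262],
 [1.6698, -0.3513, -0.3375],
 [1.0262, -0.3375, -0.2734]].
sigma(A) ≈ {-3, 0, 1}

A is real symmetric, so its spectrum consists of real eigenvalues. Expanding the characteristic polynomial of the displayed matrix gives
  det(λ I - A) = p(λ) = λ^3 + (2)λ^2 + (-3)λ + (0).
Solving p(λ) = 0 yields eigenvalues ≈ -3, 0, 1. (A is shown rounded to 4 decimals, so these recover the underlying integer eigenvalues to within that precision.)
Verification: the trace of A = -2 equals the sum of eigenvalues -2, and det(A) ≈ 0.0002 matches the eigenvalue product 0.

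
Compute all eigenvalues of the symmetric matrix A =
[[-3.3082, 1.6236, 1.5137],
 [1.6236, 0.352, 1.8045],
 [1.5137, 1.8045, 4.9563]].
sigma(A) ≈ {-4, 0, 6}

A is real symmetric, so its spectrum consists of real eigenvalues. Expanding the characteristic polynomial of the displayed matrix gives
  det(λ I - A) = p(λ) = λ^3 + (-2)λ^2 + (-24)λ + (0.0014).
Solving p(λ) = 0 yields eigenvalues ≈ -4, 0, 6. (A is shown rounded to 4 decimals, so these recover the underlying integer eigenvalues to within that precision.)
Verification: the trace of A = 2 equals the sum of eigenvalues 2, and det(A) ≈ -0.0014 matches the eigenvalue product 0.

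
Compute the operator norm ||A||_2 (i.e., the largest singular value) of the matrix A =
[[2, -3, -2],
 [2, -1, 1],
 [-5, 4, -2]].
||A||_2 ≈ 7.6809 (= sqrt(largest eigenvalue of A^T A))

||A||_2 = sigma_max(A) = sqrt(lambda_max(A^T A)). Form the symmetric matrix M = A^T A =
[[33, -28, 8],
 [-28, 26, -3],
 [8, -3, 9]].
Its characteristic polynomial (trace, sum of principal 2x2 minors, determinant of M give the coefficients) is
  p(λ) = det(λ I - M) = λ^3 - 68λ^2 + 532λ - 49.
No integer candidate from the rational root theorem (±divisors of 49) is a root, so the roots are irrational. The cubic discriminant is Δ = 676641637 > 0, so there are three distinct real roots. p(0) = -49 and p(1) = 416 have opposite signs, so a root lies in (0, 1); Newton's method refines it to λ ≈ 0.0932. p(8) = 367 and p(9) = -40 have opposite signs, so a root lies in (8, 9); Newton's method refines it to λ ≈ 8.9102. p(58) = -2833 and p(59) = 10 have opposite signs, so a root lies in (58, 59); Newton's method refines it to λ ≈ 58.9966. Check (Vieta): the three roots sum to 68, matching tr M = 68.
So the eigenvalues of A^T A are ≈ 0.0932, 8.9102, 58.9966 (all ≥ 0, as they must be for A^T A). The largest is λ_max ≈ 58.9966, hence ||A||_2 = sqrt(λ_max) ≈ 7.6809.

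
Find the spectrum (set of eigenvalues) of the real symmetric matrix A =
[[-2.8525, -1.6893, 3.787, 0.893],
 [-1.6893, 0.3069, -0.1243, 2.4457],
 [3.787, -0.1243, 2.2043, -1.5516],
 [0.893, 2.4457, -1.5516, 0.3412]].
sigma(A) ≈ {-6, -1, 2, 5}

A is real symmetric, so its spectrum consists of real eigenvalues. Expanding the characteristic polynomial of the displayed matrix gives
  det(λ I - A) = p(λ) = λ^4 + (0)λ^3 + (-33)λ^2 + (28)λ + (60.0021).
Solving p(λ) = 0 yields eigenvalues ≈ -6, -1, 2, 5. (A is shown rounded to 4 decimals, so these recover the underlying integer eigenvalues to within that precision.)
Verification: the trace of A = 0 equals the sum of eigenvalues 0, and det(A) ≈ 60.0021 matches the eigenvalue product 60.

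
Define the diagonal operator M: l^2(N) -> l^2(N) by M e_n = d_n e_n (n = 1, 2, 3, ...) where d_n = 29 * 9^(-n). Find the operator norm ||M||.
||M|| = 29/9 (attained at n = 1)

For M diagonal, ||M|| = sup_n |d_n|. The sequence d_n = 29 * 9^(-n) is positive and strictly decreasing (ratio 9^(-1) < 1), so the supremum is d_1 = 29/9. Hence ||M|| = 29/9.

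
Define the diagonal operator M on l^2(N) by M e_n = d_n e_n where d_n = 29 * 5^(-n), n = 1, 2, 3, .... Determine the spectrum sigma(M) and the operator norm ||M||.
sigma(M) = {29 * 5^(-n) : n ≥ 1} ∪ {0}; ||M|| = 29/5

A bounded diagonal operator on l^2 with diagonal entries d_n has spectrum equal to the closure of {d_n : n ≥ 1}: every d_n is an eigenvalue (with eigenvector e_n), so {d_n} ⊂ sigma(M); the spectrum is closed, so its closure is too; and for lambda not in the closure, (M - lambda I) has bounded inverse (the diagonal entries 1/(d_n - lambda) are bounded). For our sequence d_n = 29 * 5^(-n), n = 1, 2, 3, ...:
  - {d_n} = {29 * 5^(-n) : n ≥ 1}; the only limit point is 0
  - closure = {29 * 5^(-n) : n ≥ 1} ∪ {0}
For the norm: a diagonal operator has ||M|| = sup_n |d_n|. Here d_n = 29 * 5^(-n) is positive and decreasing, so sup_n |d_n| = d_1 = 29/5. So ||M|| = 29/5.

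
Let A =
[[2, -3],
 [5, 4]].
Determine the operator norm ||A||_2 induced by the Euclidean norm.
||A||_2 = sqrt((54 + sqrt(800))/2) ≈ 6.4142 (= sqrt(largest eigenvalue of A^T A))

||A||_2 = sigma_max(A) = sqrt(lambda_max(A^T A)). Form the symmetric matrix M = A^T A =
[[29, 14],
 [14, 25]].
Its characteristic polynomial (trace, determinant of M give the coefficients) is
  p(λ) = det(λ I - M) = λ^2 - 54λ + 529.
For λ^2 - 54λ + 529 the discriminant is 800. It is nonnegative but not a perfect square, so the roots are real and irrational: λ = (54 ± sqrt(800))/2 ≈ 41.1421, 12.8579.
So the eigenvalues of A^T A are ≈ 12.8579, 41.1421 (all ≥ 0, as they must be for A^T A). The largest is λ_max = (54 + sqrt(800))/2 ≈ 41.1421, hence ||A||_2 = sqrt(λ_max) = sqrt((54 + sqrt(800))/2) ≈ 6.4142.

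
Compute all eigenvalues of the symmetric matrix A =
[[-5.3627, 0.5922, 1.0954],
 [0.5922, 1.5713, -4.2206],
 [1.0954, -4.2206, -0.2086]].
sigma(A) ≈ {-6, -3, 5}

A is real symmetric, so its spectrum consists of real eigenvalues. Expanding the characteristic polynomial of the displayed matrix gives
  det(λ I - A) = p(λ) = λ^3 + (4)λ^2 + (-27)λ + (-89.998).
Solving p(λ) = 0 yields eigenvalues ≈ -6, -3, 5. (A is shown rounded to 4 decimals, so these recover the underlying integer eigenvalues to within that precision.)
Verification: the trace of A = -4 equals the sum of eigenvalues -4, and det(A) ≈ 89.9980 matches the eigenvalue product 90.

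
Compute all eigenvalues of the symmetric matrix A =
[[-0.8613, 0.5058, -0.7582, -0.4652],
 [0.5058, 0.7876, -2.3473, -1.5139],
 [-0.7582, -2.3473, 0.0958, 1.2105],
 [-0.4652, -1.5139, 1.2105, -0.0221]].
sigma(A) ≈ {-2, -1, 4} (-1 with multiplicity 2)

A is real symmetric, so its spectrum consists of real eigenvalues. Expanding the characteristic polynomial of the displayed matrix gives
  det(λ I - A) = p(λ) = λ^4 + (0)λ^3 + (-11)λ^2 + (-18)λ + (-8).
Solving p(λ) = 0 yields eigenvalues ≈ -2, -1, -1, 4. (A is shown rounded to 4 decimals, so these recover the underlying integer eigenvalues to within that precision.)
Verification: the trace of A = 0 equals the sum of eigenvalues 0, and det(A) ≈ -7.9998 matches the eigenvalue product -8.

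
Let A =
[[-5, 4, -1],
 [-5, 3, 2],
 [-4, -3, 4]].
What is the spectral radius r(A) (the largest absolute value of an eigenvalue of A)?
r(A) ≈ 4.3777

The eigenvalues of A are the roots of its characteristic polynomial. With M = A (coefficients from the trace, the sum of principal 2x2 minors, and det A):
  p(λ) = det(λ I - M) = λ^3 - 2λ^2 - λ + 69.
No integer candidate from the rational root theorem (±divisors of 69) is a root, so the roots are irrational. The cubic discriminant is Δ = -123847 < 0, so there is one real root and a complex-conjugate pair. p(-4) = -23 and p(-3) = 27 have opposite signs, so a root lies in (-4, -3); Newton's method refines it to λ ≈ -3.6005. Dividing out (λ - (-3.6005)) leaves approximately λ^2 - 5.6005λ + 19.1642. For λ^2 - 5.6005λ + 19.1642 the discriminant is -45.2918. It is negative, so the remaining roots are the complex-conjugate pair λ ≈ 2.8002 ± 3.365i. Their product equals the constant term, so |λ|^2 ≈ 19.1642 and |λ| ≈ 4.3777.
Thus the eigenvalues (to 4 decimals) are -3.6005 (modulus 3.6005); 2.8002 ± 3.365i (modulus 4.3777). The spectral radius is the largest modulus: r(A) ≈ 4.3777. (Cross-check: r(A) ≤ ||A||_2 ≈ 9.0325; equality holds whenever A is normal, though it can also hold for some non-normal A.)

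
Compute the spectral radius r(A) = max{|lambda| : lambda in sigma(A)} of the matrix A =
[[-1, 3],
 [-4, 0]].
r(A) = sqrt(12) ≈ 3.4641

The eigenvalues of A are the roots of its characteristic polynomial. With M = A (coefficients from the trace and determinant):
  p(λ) = det(λ I - M) = λ^2 + λ + 12.
For λ^2 + λ + 12 the discriminant is -47. It is negative, so the roots are the complex-conjugate pair λ = -1/2 ± (sqrt(47)/2) i ≈ -0.5 ± 3.4278i. For a conjugate pair the product of the roots equals the constant term, so |λ|^2 = 12 and |λ| = sqrt(12) ≈ 3.4641.
Thus the eigenvalues (to 4 decimals) are -0.5 ± 3.4278i (modulus 3.4641). The spectral radius is the largest modulus: r(A) = sqrt(12) ≈ 3.4641. (Cross-check: r(A) ≤ ||A||_2 ≈ 4.2426; equality holds whenever A is normal, though it can also hold for some non-normal A.)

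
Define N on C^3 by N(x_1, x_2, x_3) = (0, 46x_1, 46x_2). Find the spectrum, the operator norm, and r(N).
sigma(N) = {0}; ||N|| = 46; r(N) = 0. (N is nilpotent with N^3 = 0.)

On C^3, N is a strictly lower-triangular matrix with 46 on the subdiagonal and zeros elsewhere, so its characteristic polynomial is lambda^3 and every eigenvalue is 0: sigma(N) = {0}. For the operator norm, N e_i = 46e_{i+1} for i = 1, ..., 2 and N e_3 = 0, so the singular values of N are 46 (with multiplicity 2) and 0; hence ||N|| = 46. The spectral radius r(N) = max|lambda| = 0. Note ||N|| > r(N) — characteristic of non-normal nilpotent operators. Indeed N^3 = 0.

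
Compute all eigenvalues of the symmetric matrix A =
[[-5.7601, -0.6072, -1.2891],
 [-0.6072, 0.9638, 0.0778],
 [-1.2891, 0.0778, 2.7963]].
sigma(A) ≈ {-6, 1, 3}

A is real symmetric, so its spectrum consists of real eigenvalues. Expanding the characteristic polynomial of the displayed matrix gives
  det(λ I - A) = p(λ) = λ^3 + (2)λ^2 + (-21)λ + (18).
Solving p(λ) = 0 yields eigenvalues ≈ -6, 1, 3. (A is shown rounded to 4 decimals, so these recover the underlying integer eigenvalues to within that precision.)
Verification: the trace of A = -2 equals the sum of eigenvalues -2, and det(A) ≈ -17.9998 matches the eigenvalue product -18.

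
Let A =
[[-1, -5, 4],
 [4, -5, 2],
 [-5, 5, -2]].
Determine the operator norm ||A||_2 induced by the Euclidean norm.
||A||_2 ≈ 10.9354 (= sqrt(largest eigenvalue of A^T A))

||A||_2 = sigma_max(A) = sqrt(lambda_max(A^T A)). Form the symmetric matrix M = A^T A =
[[42, -40, 14],
 [-40, 75, -40],
 [14, -40, 24]].
Its characteristic polynomial (trace, sum of principal 2x2 minors, determinant of M give the coefficients) is
  p(λ) = det(λ I - M) = λ^3 - 141λ^2 + 2562λ - 100.
No integer candidate from the rational root theorem (±divisors of 100) is a root, so the roots are irrational. The cubic discriminant is Δ = 62758186452 > 0, so there are three distinct real roots. p(0) = -100 and p(1) = 2322 have opposite signs, so a root lies in (0, 1); Newton's method refines it to λ ≈ 0.0391. p(21) = 782 and p(22) = -1332 have opposite signs, so a root lies in (21, 22); Newton's method refines it to λ ≈ 21.3784. p(119) = -6764 and p(120) = 4940 have opposite signs, so a root lies in (119, 120); Newton's method refines it to λ ≈ 119.5824. Check (Vieta): the three roots sum to 141, matching tr M = 141.
So the eigenvalues of A^T A are ≈ 0.0391, 21.3784, 119.5824 (all ≥ 0, as they must be for A^T A). The largest is λ_max ≈ 119.5824, hence ||A||_2 = sqrt(λ_max) ≈ 10.9354.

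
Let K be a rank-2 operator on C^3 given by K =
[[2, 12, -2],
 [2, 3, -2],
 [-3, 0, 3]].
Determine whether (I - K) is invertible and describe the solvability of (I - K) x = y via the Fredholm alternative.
(I - K) is invertible (det(I - K) = -16 ≠ 0), so for every y in C^3 the equation (I - K) x = y has a unique solution.

K has rank 2 and factors as K = U V^T = u1 v1^T + u2 v2^T with u1 = (-2, 1, -3), v1 = (0, -3, 0), u2 = (2, 2, -3), v2 = (1, 3, -1) (multiplying out reproduces the displayed K). The nonzero eigenvalues of U V^T coincide with those of the 2 x 2 matrix G = V^T U = [[v1·u1, v1·u2], [v2·u1, v2·u2]] = [[-3, -6], [4, 11]], and by the Sylvester determinant identity det(I_3 - U V^T) = det(I_2 - V^T U) = det([[4, 6], [-4, -10]]) = (4)(-10) - (6)(-4) = -16. (Direct check: I - K =
[[-1, -12, 2],
 [-2, -2, 2],
 [3, 0, -2]]
has determinant -16.) The finite-dimensional Fredholm alternative says: either (I - K) is invertible, or ker(I - K) ≠ {0} and then range(I - K) = ker((I - K)^*)^⊥, with dim ker(I - K) = dim ker((I - K)^*). Since det(I - K) ≠ 0, 1 is not an eigenvalue of K and ker(I - K) = {0}, so we are in the first case: for every y there is a unique x = (I - K)^(-1) y. (Explicitly, by the Woodbury identity, (I - U V^T)^(-1) = I + U (I_2 - G)^(-1) V^T.)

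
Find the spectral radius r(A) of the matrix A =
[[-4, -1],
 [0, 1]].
r(A) = 4

The eigenvalues of A are the roots of its characteristic polynomial. With M = A (coefficients from the trace and determinant):
  p(λ) = det(λ I - M) = λ^2 + 3λ - 4.
For λ^2 + 3λ - 4 the discriminant is 25. It is a perfect square (5^2), so the roots are rational: λ = (-3 ± 5)/2 = 1, -4.
Thus the eigenvalues (to 4 decimals) are 1 (modulus 1); -4 (modulus 4). The spectral radius is the largest modulus: r(A) = 4. (Cross-check: r(A) ≤ ||A||_2 ≈ 4.1306; equality holds whenever A is normal, though it can also hold for some non-normal A.)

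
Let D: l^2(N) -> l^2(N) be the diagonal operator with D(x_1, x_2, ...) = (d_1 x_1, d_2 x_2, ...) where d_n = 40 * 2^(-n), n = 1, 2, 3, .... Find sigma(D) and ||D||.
sigma(D) = {40 * 2^(-n) : n ≥ 1} ∪ {0}; ||D|| = 20

A bounded diagonal operator on l^2 with diagonal entries d_n has spectrum equal to the closure of {d_n : n ≥ 1}: every d_n is an eigenvalue (with eigenvector e_n), so {d_n} ⊂ sigma(D); the spectrum is closed, so its closure is too; and for lambda not in the closure, (D - lambda I) has bounded inverse (the diagonal entries 1/(d_n - lambda) are bounded). For our sequence d_n = 40 * 2^(-n), n = 1, 2, 3, ...:
  - {d_n} = {40 * 2^(-n) : n ≥ 1}; the only limit point is 0
  - closure = {40 * 2^(-n) : n ≥ 1} ∪ {0}
For the norm: a diagonal operator has ||D|| = sup_n |d_n|. Here d_n = 40 * 2^(-n) is positive and decreasing, so sup_n |d_n| = d_1 = 40/2 = 20. So ||D|| = 20.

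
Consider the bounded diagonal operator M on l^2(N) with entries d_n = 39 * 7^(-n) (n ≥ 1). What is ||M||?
||M|| = 39/7 (attained at n = 1)

For M diagonal, ||M|| = sup_n |d_n|. The sequence d_n = 39 * 7^(-n) is positive and strictly decreasing (ratio 7^(-1) < 1), so the supremum is d_1 = 39/7. Hence ||M|| = 39/7.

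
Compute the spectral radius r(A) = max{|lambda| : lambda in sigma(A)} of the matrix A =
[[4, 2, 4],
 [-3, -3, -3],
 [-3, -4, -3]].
r(A) = (2 + sqrt(40))/2 ≈ 4.1623

The eigenvalues of A are the roots of its characteristic polynomial. With M = A (coefficients from the trace, the sum of principal 2x2 minors, and det A):
  p(λ) = det(λ I - M) = λ^3 + 2λ^2 - 9λ.
The constant term is 0, so λ = 0 is a root. Dividing out λ leaves p(λ) = λ(λ^2 + 2λ - 9). For λ^2 + 2λ - 9 the discriminant is 40. It is nonnegative but not a perfect square, so the roots are real and irrational: λ = (-2 ± sqrt(40))/2 ≈ 2.1623, -4.1623.
Thus the eigenvalues (to 4 decimals) are 2.1623 (modulus 2.1623); -4.1623 (modulus 4.1623); 0 (modulus 0). The spectral radius is the largest modulus: r(A) = (2 + sqrt(40))/2 ≈ 4.1623. (Cross-check: r(A) ≤ ||A||_2 ≈ 9.6908; equality holds whenever A is normal, though it can also hold for some non-normal A.)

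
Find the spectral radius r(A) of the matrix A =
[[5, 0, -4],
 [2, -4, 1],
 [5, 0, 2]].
r(A) = sqrt(30) ≈ 5.4772

The eigenvalues of A are the roots of its characteristic polynomial. With M = A (coefficients from the trace, the sum of principal 2x2 minors, and det A):
  p(λ) = det(λ I - M) = λ^3 - 3λ^2 + 2λ + 120.
By the rational root theorem any rational root is an integer divisor of 120. Testing λ = -4: p(-4) = -64 - 48 - 8 + 120 = 0, so λ = -4 is a root. Dividing out (λ + 4) leaves p(λ) = (λ + 4)(λ^2 - 7λ + 30). For λ^2 - 7λ + 30 the discriminant is -71. It is negative, so the roots are the complex-conjugate pair λ = 7/2 ± (sqrt(71)/2) i ≈ 3.5 ± 4.2131i. For a conjugate pair the product of the roots equals the constant term, so |λ|^2 = 30 and |λ| = sqrt(30) ≈ 5.4772.
Thus the eigenvalues (to 4 decimals) are 3.5 ± 4.2131i (modulus 5.4772); -4 (modulus 4). The spectral radius is the largest modulus: r(A) = sqrt(30) ≈ 5.4772. (Cross-check: r(A) ≤ ||A||_2 ≈ 7.5514; equality holds whenever A is normal, though it can also hold for some non-normal A.)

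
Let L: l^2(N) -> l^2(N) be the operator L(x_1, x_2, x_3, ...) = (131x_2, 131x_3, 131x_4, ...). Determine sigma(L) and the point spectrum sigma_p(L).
sigma(L) = closed disk {z in C : |z| ≤ 131}; sigma_p(L) = open disk {z in C : |z| < 131}

Note L = 131·V where V is the unit left shift (V x)_k = x_{k+1}; so sigma(L) = 131·sigma(V) and ||L|| = 131||V||. ||L x||^2 = 17161sum_{k≥2} |x_k|^2 ≤ 17161||x||^2, with equality on {x : x_1 = 0}, so ||L|| = 131. For any lambda with |lambda| < 131, set r = lambda/131 (|r| < 1); the vector x = (1, r, r^2, ...) is in l^2 and satisfies L x = 131(r, r^2, ...) = lambda x, so lambda is an eigenvalue. On the boundary |lambda| = 131 the geometric series diverges, so no l^2 eigenvector exists, but these lambda lie in the approximate point spectrum. Hence sigma(L) is the closed disk of radius 131 and sigma_p(L) is the open disk.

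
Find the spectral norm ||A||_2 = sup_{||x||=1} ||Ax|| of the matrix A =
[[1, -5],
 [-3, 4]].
||A||_2 = sqrt((51 + sqrt(2117))/2) ≈ 6.9646 (= sqrt(largest eigenvalue of A^T A))

||A||_2 = sigma_max(A) = sqrt(lambda_max(A^T A)). Form the symmetric matrix M = A^T A =
[[10, -17],
 [-17, 41]].
Its characteristic polynomial (trace, determinant of M give the coefficients) is
  p(λ) = det(λ I - M) = λ^2 - 51λ + 121.
For λ^2 - 51λ + 121 the discriminant is 2117. It is nonnegative but not a perfect square, so the roots are real and irrational: λ = (51 ± sqrt(2117))/2 ≈ 48.5054, 2.4946.
So the eigenvalues of A^T A are ≈ 2.4946, 48.5054 (all ≥ 0, as they must be for A^T A). The largest is λ_max = (51 + sqrt(2117))/2 ≈ 48.5054, hence ||A||_2 = sqrt(λ_max) = sqrt((51 + sqrt(2117))/2) ≈ 6.9646.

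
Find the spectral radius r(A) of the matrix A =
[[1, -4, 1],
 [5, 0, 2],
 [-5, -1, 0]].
r(A) ≈ 5.2409

The eigenvalues of A are the roots of its characteristic polynomial. With M = A (coefficients from the trace, the sum of principal 2x2 minors, and det A):
  p(λ) = det(λ I - M) = λ^3 - λ^2 + 27λ - 37.
No integer candidate from the rational root theorem (±divisors of 37) is a root, so the roots are irrational. The cubic discriminant is Δ = -97132 < 0, so there is one real root and a complex-conjugate pair. p(1) = -10 and p(2) = 21 have opposite signs, so a root lies in (1, 2); Newton's method refines it to λ ≈ 1.347. Dividing out (λ - (1.347)) leaves approximately λ^2 + 0.347λ + 27.4675. For λ^2 + 0.347λ + 27.4675 the discriminant is -109.7495. It is negative, so the remaining roots are the complex-conjugate pair λ ≈ -0.1735 ± 5.2381i. Their product equals the constant term, so |λ|^2 ≈ 27.4675 and |λ| ≈ 5.2409.
Thus the eigenvalues (to 4 decimals) are 1.347 (modulus 1.347); -0.1735 ± 5.2381i (modulus 5.2409). The spectral radius is the largest modulus: r(A) ≈ 5.2409. (Cross-check: r(A) ≤ ||A||_2 ≈ 7.314; equality holds whenever A is normal, though it can also hold for some non-normal A.)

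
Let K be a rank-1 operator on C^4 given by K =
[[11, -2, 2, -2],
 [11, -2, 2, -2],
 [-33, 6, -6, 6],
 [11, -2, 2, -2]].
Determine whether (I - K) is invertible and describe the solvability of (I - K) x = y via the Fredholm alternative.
(I - K) is singular (det(I - K) = 0, i.e. 1 ∈ sigma(K)). (I - K) x = y is solvable iff y ⊥ ker((I - K)^*) = span{(11, -2, 2, -2)}, i.e. iff 11y_1 - 2y_2 + 2y_3 - 2y_4 = 0. When solvable, the solutions are x = y + c·(1, 1, -3, 1), c arbitrary (ker(I - K) = span{(1, 1, -3, 1)}, dimension 1).

K has rank 1, so it is an outer product K = u v^T: every row of K is a multiple of one row vector. Reading off the entries, u = (1, 1, -3, 1) and v = (11, -2, 2, -2) (row i of K equals u_i·v^T). A rank-one matrix u v^T satisfies K u = u (v·u) and kills the (3)-dimensional subspace v^⊥, so its characteristic polynomial is lambda^3 (lambda - v·u) with v·u = tr K = 1. Hence the eigenvalues of I - K are 1 (multiplicity 3) and 1 - (1) = 0, so det(I - K) = 0. (Direct check: I - K =
[[-10, 2, -2, 2],
 [-11, 3, -2, 2],
 [33, -6, 7, -6],
 [-11, 2, -2, 3]]
has determinant 0.) So 1 is an eigenvalue of K and (I - K) is not invertible. The finite-dimensional Fredholm alternative says: either (I - K) is invertible, or ker(I - K) ≠ {0} and then range(I - K) = ker((I - K)^*)^⊥, with dim ker(I - K) = dim ker((I - K)^*). We are in the second case, so we need both kernels. Kernel of I - K: (I - K) u = u - u (v·u) = u - u = 0, so ker(I - K) = span{u} = span{(1, 1, -3, 1)} (it is exactly 1-dimensional because rank(I - K) = 3). Kernel of the adjoint: K is real, so (I - K)^* = I - K^T = I - v u^T, and (I - v u^T) v = v - v (u·v) = 0; hence ker((I - K)^*) = span{v} = span{(11, -2, 2, -2)}. Therefore (I - K) x = y is solvable iff <y, v> = 0, i.e. iff 11y_1 - 2y_2 + 2y_3 - 2y_4 = 0. When this holds, K y = u (v·y) = 0, so (I - K) y = y and x = y is a particular solution; the full solution set is the line x = y + c·u = y + c·(1, 1, -3, 1), c ∈ C.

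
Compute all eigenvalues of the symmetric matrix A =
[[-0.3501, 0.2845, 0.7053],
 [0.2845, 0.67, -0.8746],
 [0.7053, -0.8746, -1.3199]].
sigma(A) ≈ {-2, 0, 1}

A is real symmetric, so its spectrum consists of real eigenvalues. Expanding the characteristic polynomial of the displayed matrix gives
  det(λ I - A) = p(λ) = λ^3 + (1)λ^2 + (-2)λ + (0).
Solving p(λ) = 0 yields eigenvalues ≈ -2, 0, 1. (A is shown rounded to 4 decimals, so these recover the underlying integer eigenvalues to within that precision.)
Verification: the trace of A = -1 equals the sum of eigenvalues -1, and det(A) ≈ -0.0000 matches the eigenvalue product 0.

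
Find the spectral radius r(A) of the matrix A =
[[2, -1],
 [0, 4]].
r(A) = 4

The eigenvalues of A are the roots of its characteristic polynomial. With M = A (coefficients from the trace and determinant):
  p(λ) = det(λ I - M) = λ^2 - 6λ + 8.
For λ^2 - 6λ + 8 the discriminant is 4. It is a perfect square (2^2), so the roots are rational: λ = (6 ± 2)/2 = 4, 2.
Thus the eigenvalues (to 4 decimals) are 4 (modulus 4); 2 (modulus 2). The spectral radius is the largest modulus: r(A) = 4. (Cross-check: r(A) ≤ ||A||_2 ≈ 4.1594; equality holds whenever A is normal, though it can also hold for some non-normal A.)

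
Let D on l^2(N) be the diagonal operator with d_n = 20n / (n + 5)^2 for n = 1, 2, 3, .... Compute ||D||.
||D|| = 1 (attained at n = 5)

For D diagonal, ||D|| = sup_n |d_n|. Treat f(x) = 20x / (x + 5)^2 for real x > 0. By the quotient rule, f'(x) = 20(5 - x)/(x + 5)^3, which is positive for x < 5 and negative for x > 5. So f has a unique maximum at x = 5, and since 5 is a positive integer, the supremum over n ≥ 1 is attained at n = 5: d_5 = 20·5/(5 + 5)^2 = 20·5/100 = 1. Hence ||D|| = 1.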